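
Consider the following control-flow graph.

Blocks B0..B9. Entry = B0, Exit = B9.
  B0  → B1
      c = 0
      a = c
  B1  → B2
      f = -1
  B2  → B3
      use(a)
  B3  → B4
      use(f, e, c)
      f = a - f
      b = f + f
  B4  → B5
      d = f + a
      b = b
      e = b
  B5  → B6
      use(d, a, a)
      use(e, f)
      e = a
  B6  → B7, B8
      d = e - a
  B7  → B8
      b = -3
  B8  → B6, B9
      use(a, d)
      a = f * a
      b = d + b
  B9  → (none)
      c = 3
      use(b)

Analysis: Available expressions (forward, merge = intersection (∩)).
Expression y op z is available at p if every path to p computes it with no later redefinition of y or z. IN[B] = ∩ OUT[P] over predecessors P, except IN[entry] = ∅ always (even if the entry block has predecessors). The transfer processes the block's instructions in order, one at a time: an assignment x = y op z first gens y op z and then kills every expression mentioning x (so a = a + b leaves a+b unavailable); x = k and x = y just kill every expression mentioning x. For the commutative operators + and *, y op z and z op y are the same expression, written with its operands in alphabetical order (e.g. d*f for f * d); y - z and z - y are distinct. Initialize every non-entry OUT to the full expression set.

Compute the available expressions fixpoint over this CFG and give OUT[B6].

Fixpoint table:
  B0:   IN={}   OUT={}
  B1:   IN={}   OUT={}
  B2:   IN={}   OUT={}
  B3:   IN={}   OUT={f+f}
  B4:   IN={f+f}   OUT={a+f, f+f}
  B5:   IN={a+f, f+f}   OUT={a+f, f+f}
  B6:   IN={f+f}   OUT={e-a, f+f}
  B7:   IN={e-a, f+f}   OUT={e-a, f+f}
  B8:   IN={e-a, f+f}   OUT={f+f}
  B9:   IN={f+f}   OUT={f+f}

Merge at B6: IN[B6] = OUT[B5] ∩ OUT[B8] = {f+f}
Applying B6's transfer function to that IN value gives OUT[B6] (row B6 above).

Answer: {e-a, f+f}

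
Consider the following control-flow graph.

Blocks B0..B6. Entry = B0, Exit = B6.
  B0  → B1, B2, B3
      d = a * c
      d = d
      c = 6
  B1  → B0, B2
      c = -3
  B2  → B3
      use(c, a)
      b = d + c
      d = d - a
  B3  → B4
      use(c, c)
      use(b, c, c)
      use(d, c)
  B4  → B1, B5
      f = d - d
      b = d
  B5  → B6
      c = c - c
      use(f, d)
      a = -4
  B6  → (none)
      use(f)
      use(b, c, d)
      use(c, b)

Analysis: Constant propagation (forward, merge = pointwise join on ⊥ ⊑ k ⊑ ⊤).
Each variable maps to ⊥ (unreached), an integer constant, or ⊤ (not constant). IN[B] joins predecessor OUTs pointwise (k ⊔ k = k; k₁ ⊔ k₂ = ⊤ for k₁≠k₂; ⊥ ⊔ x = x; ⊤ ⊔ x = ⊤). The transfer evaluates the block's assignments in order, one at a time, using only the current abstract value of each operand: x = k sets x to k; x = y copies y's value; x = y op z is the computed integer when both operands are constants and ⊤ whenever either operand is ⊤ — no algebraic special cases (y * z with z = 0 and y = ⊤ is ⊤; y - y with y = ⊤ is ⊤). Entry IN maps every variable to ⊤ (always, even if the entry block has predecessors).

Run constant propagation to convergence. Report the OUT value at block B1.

Converged values:
  B0:  IN=(all ⊤)  OUT={c:6; rest ⊤}
  B1:  IN=(all ⊤)  OUT={c:-3; rest ⊤}
  B2:  IN=(all ⊤)  OUT=(all ⊤)
  B3:  IN=(all ⊤)  OUT=(all ⊤)
  B4:  IN=(all ⊤)  OUT=(all ⊤)
  B5:  IN=(all ⊤)  OUT={a:-4; rest ⊤}
  B6:  IN={a:-4; rest ⊤}  OUT={a:-4; rest ⊤}

Merge at B1: IN[B1] = OUT[B0] ⊔ OUT[B4] = {a: ⊤, b: ⊤, c: ⊤, d: ⊤, e: ⊤, f: ⊤}
Applying B1's transfer function to that IN value gives OUT[B1] (row B1 above).

Answer: {a: ⊤, b: ⊤, c: -3, d: ⊤, e: ⊤, f: ⊤}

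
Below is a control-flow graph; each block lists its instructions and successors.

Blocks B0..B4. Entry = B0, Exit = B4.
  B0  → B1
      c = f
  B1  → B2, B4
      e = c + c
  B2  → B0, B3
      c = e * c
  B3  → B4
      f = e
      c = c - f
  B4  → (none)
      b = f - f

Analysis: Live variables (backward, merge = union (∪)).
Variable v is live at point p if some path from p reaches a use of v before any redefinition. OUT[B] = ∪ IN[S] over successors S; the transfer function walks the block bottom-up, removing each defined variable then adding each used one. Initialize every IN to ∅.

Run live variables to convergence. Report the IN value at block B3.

Fixpoint table:
  B0:   IN={f}   OUT={c, f}
  B1:   IN={c, f}   OUT={c, e, f}
  B2:   IN={c, e, f}   OUT={c, e, f}
  B3:   IN={c, e}   OUT={f}
  B4:   IN={f}   OUT={}

Merge at B3: OUT[B3] = IN[B4] = {f}
Applying B3's transfer function to that OUT value gives IN[B3] (row B3 above).

Answer: {c, e}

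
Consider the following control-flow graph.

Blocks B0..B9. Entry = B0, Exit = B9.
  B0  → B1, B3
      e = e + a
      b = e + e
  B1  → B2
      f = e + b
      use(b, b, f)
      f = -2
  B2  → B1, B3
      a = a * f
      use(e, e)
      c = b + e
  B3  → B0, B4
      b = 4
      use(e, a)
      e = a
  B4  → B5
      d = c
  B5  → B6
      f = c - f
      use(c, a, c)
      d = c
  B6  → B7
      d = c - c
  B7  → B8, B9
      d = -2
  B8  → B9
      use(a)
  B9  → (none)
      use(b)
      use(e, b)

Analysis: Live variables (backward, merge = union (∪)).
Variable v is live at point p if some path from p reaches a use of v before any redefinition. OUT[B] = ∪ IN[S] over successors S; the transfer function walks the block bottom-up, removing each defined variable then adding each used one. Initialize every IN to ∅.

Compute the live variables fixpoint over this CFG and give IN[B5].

Answer: {a, b, c, e, f}

Derivation:
Converged values:
  B0:   IN={a, c, e, f}   OUT={a, b, c, e, f}
  B1:   IN={a, b, e}   OUT={a, b, e, f}
  B2:   IN={a, b, e, f}   OUT={a, b, c, e, f}
  B3:   IN={a, c, e, f}   OUT={a, b, c, e, f}
  B4:   IN={a, b, c, e, f}   OUT={a, b, c, e, f}
  B5:   IN={a, b, c, e, f}   OUT={a, b, c, e}
  B6:   IN={a, b, c, e}   OUT={a, b, e}
  B7:   IN={a, b, e}   OUT={a, b, e}
  B8:   IN={a, b, e}   OUT={b, e}
  B9:   IN={b, e}   OUT={}

Merge at B5: OUT[B5] = IN[B6] = {a, b, c, e}
Applying B5's transfer function to that OUT value gives IN[B5] (row B5 above).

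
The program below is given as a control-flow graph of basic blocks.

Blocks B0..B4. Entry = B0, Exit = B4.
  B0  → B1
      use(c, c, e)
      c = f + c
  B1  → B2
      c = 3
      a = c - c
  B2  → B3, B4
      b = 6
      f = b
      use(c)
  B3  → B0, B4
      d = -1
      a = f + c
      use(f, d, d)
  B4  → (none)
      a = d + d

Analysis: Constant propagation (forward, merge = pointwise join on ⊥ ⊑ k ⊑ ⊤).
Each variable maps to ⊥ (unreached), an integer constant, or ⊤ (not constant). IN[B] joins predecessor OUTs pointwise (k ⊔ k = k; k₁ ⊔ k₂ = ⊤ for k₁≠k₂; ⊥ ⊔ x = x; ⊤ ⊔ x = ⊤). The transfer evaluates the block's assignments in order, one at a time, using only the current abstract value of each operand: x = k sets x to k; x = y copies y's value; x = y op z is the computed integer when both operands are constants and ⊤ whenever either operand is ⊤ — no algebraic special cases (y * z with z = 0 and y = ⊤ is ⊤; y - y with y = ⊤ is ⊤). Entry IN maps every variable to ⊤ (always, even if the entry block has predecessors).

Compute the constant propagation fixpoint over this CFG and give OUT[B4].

Answer: {a: ⊤, b: 6, c: 3, d: ⊤, e: ⊤, f: 6}

Trace:
Per-block solution:
  B0: | IN=(all ⊤) | OUT=(all ⊤)
  B1: | IN=(all ⊤) | OUT={a:0, c:3; rest ⊤}
  B2: | IN={a:0, c:3; rest ⊤} | OUT={a:0, b:6, c:3, f:6; rest ⊤}
  B3: | IN={a:0, b:6, c:3, f:6; rest ⊤} | OUT={a:9, b:6, c:3, d:-1, f:6; rest ⊤}
  B4: | IN={b:6, c:3, f:6; rest ⊤} | OUT={b:6, c:3, f:6; rest ⊤}

Merge at B4: IN[B4] = OUT[B2] ⊔ OUT[B3] = {a: ⊤, b: 6, c: 3, d: ⊤, e: ⊤, f: 6}
Applying B4's transfer function to that IN value gives OUT[B4] (row B4 above).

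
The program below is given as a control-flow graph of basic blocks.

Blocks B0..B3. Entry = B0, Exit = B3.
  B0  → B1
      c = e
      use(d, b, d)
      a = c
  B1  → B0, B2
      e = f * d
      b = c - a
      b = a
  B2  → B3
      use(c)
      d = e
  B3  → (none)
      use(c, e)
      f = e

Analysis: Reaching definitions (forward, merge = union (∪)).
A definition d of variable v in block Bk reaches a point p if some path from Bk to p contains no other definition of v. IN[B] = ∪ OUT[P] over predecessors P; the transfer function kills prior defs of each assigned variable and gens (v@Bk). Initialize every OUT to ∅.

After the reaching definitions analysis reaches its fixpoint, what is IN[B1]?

Answer: {a@B0, b@B1, c@B0, e@B1}

Working:
Fixpoint table:
  B0: | IN={a@B0, b@B1, c@B0, e@B1} | OUT={a@B0, b@B1, c@B0, e@B1}
  B1: | IN={a@B0, b@B1, c@B0, e@B1} | OUT={a@B0, b@B1, c@B0, e@B1}
  B2: | IN={a@B0, b@B1, c@B0, e@B1} | OUT={a@B0, b@B1, c@B0, d@B2, e@B1}
  B3: | IN={a@B0, b@B1, c@B0, d@B2, e@B1} | OUT={a@B0, b@B1, c@B0, d@B2, e@B1, f@B3}

Merge at B1: IN[B1] = OUT[B0] = {a@B0, b@B1, c@B0, e@B1}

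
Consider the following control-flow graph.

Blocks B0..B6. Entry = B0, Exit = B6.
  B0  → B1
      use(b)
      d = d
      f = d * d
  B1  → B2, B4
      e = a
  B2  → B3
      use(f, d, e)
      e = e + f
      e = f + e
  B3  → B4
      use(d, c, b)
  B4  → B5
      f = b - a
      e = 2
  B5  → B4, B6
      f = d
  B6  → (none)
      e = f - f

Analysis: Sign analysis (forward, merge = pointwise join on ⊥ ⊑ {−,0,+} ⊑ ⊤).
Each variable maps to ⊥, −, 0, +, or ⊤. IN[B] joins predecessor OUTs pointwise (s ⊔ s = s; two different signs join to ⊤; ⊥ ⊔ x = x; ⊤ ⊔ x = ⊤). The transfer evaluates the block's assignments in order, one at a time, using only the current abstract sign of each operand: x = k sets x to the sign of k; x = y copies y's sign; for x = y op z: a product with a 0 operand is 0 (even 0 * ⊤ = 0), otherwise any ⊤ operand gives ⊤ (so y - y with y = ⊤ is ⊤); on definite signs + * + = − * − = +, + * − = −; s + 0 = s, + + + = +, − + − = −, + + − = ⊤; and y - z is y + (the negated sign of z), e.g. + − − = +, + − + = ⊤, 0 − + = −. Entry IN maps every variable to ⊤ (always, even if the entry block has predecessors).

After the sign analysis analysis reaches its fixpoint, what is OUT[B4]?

Converged values:
  B0:  IN=(all ⊤)  OUT=(all ⊤)
  B1:  IN=(all ⊤)  OUT=(all ⊤)
  B2:  IN=(all ⊤)  OUT=(all ⊤)
  B3:  IN=(all ⊤)  OUT=(all ⊤)
  B4:  IN=(all ⊤)  OUT={e:+; rest ⊤}
  B5:  IN={e:+; rest ⊤}  OUT={e:+; rest ⊤}
  B6:  IN={e:+; rest ⊤}  OUT=(all ⊤)

Merge at B4: IN[B4] = OUT[B1] ⊔ OUT[B3] ⊔ OUT[B5] = {a: ⊤, b: ⊤, c: ⊤, d: ⊤, e: ⊤, f: ⊤}
Applying B4's transfer function to that IN value gives OUT[B4] (row B4 above).

Answer: {a: ⊤, b: ⊤, c: ⊤, d: ⊤, e: +, f: ⊤}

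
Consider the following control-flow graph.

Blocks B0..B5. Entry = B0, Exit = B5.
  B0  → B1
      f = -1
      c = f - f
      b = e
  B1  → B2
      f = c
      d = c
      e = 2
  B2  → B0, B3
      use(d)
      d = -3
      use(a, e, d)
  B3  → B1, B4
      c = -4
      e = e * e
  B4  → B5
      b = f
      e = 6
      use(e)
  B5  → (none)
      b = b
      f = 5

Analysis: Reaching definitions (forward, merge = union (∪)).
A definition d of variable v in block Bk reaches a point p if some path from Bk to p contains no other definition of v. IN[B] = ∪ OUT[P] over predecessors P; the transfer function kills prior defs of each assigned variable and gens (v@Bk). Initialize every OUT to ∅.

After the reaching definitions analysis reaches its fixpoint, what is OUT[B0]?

Answer: {b@B0, c@B0, d@B2, e@B1, f@B0}

Trace:
Converged values:
  B0:  IN={b@B0, c@B0, c@B3, d@B2, e@B1, f@B1}  OUT={b@B0, c@B0, d@B2, e@B1, f@B0}
  B1:  IN={b@B0, c@B0, c@B3, d@B2, e@B1, e@B3, f@B0, f@B1}  OUT={b@B0, c@B0, c@B3, d@B1, e@B1, f@B1}
  B2:  IN={b@B0, c@B0, c@B3, d@B1, e@B1, f@B1}  OUT={b@B0, c@B0, c@B3, d@B2, e@B1, f@B1}
  B3:  IN={b@B0, c@B0, c@B3, d@B2, e@B1, f@B1}  OUT={b@B0, c@B3, d@B2, e@B3, f@B1}
  B4:  IN={b@B0, c@B3, d@B2, e@B3, f@B1}  OUT={b@B4, c@B3, d@B2, e@B4, f@B1}
  B5:  IN={b@B4, c@B3, d@B2, e@B4, f@B1}  OUT={b@B5, c@B3, d@B2, e@B4, f@B5}

Merge at B0 (entry node, so the boundary value {} is joined with the incoming edge(s)): IN[B0] = {} ⊔ OUT[B2] = {b@B0, c@B0, c@B3, d@B2, e@B1, f@B1}
Applying B0's transfer function to that IN value gives OUT[B0] (row B0 above).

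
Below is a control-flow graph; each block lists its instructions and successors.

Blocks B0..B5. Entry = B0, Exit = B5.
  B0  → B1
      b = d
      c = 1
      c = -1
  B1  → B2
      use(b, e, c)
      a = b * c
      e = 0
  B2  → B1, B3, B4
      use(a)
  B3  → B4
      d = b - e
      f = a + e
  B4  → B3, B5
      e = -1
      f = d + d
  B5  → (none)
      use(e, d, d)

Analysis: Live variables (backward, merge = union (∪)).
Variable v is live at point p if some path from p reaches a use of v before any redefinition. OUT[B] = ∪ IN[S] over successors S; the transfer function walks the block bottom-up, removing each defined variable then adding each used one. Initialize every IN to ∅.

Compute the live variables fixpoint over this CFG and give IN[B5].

Answer: {d, e}

Derivation:
Converged values:
  B0:  IN={d, e}  OUT={b, c, d, e}
  B1:  IN={b, c, d, e}  OUT={a, b, c, d, e}
  B2:  IN={a, b, c, d, e}  OUT={a, b, c, d, e}
  B3:  IN={a, b, e}  OUT={a, b, d}
  B4:  IN={a, b, d}  OUT={a, b, d, e}
  B5:  IN={d, e}  OUT={}

B5 is the boundary node: OUT[B5] = {}
Applying B5's transfer function to that OUT value gives IN[B5] (row B5 above).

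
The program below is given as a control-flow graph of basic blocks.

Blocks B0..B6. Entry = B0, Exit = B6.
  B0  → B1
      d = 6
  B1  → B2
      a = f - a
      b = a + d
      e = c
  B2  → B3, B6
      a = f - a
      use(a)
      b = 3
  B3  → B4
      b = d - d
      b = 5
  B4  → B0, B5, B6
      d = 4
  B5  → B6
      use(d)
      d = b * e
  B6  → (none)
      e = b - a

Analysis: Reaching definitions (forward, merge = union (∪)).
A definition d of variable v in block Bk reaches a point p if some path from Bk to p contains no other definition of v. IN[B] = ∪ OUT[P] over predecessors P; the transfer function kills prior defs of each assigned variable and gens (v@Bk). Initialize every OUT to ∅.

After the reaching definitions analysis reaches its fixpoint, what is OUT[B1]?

Answer: {a@B1, b@B1, d@B0, e@B1}

Derivation:
Per-block solution:
  B0: | IN={a@B2, b@B3, d@B4, e@B1} | OUT={a@B2, b@B3, d@B0, e@B1}
  B1: | IN={a@B2, b@B3, d@B0, e@B1} | OUT={a@B1, b@B1, d@B0, e@B1}
  B2: | IN={a@B1, b@B1, d@B0, e@B1} | OUT={a@B2, b@B2, d@B0, e@B1}
  B3: | IN={a@B2, b@B2, d@B0, e@B1} | OUT={a@B2, b@B3, d@B0, e@B1}
  B4: | IN={a@B2, b@B3, d@B0, e@B1} | OUT={a@B2, b@B3, d@B4, e@B1}
  B5: | IN={a@B2, b@B3, d@B4, e@B1} | OUT={a@B2, b@B3, d@B5, e@B1}
  B6: | IN={a@B2, b@B2, b@B3, d@B0, d@B4, d@B5, e@B1} | OUT={a@B2, b@B2, b@B3, d@B0, d@B4, d@B5, e@B6}

Merge at B1: IN[B1] = OUT[B0] = {a@B2, b@B3, d@B0, e@B1}
Applying B1's transfer function to that IN value gives OUT[B1] (row B1 above).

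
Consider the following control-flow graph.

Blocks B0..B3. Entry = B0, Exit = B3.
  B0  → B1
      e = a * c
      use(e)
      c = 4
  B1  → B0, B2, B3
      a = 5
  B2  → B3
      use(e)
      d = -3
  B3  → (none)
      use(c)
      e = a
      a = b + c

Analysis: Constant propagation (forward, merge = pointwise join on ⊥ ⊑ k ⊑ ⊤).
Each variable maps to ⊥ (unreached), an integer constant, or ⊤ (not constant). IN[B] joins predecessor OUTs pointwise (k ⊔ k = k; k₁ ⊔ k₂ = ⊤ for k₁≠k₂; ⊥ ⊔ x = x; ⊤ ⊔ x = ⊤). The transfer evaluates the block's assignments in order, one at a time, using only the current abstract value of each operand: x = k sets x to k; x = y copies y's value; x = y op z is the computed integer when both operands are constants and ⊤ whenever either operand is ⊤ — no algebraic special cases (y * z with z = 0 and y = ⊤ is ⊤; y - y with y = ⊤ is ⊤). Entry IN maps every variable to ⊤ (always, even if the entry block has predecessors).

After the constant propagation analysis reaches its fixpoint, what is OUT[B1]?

Converged values:
  B0: | IN=(all ⊤) | OUT={c:4; rest ⊤}
  B1: | IN={c:4; rest ⊤} | OUT={a:5, c:4; rest ⊤}
  B2: | IN={a:5, c:4; rest ⊤} | OUT={a:5, c:4, d:-3; rest ⊤}
  B3: | IN={a:5, c:4; rest ⊤} | OUT={c:4, e:5; rest ⊤}

Merge at B1: IN[B1] = OUT[B0] = {a: ⊤, b: ⊤, c: 4, d: ⊤, e: ⊤, f: ⊤}
Applying B1's transfer function to that IN value gives OUT[B1] (row B1 above).

Answer: {a: 5, b: ⊤, c: 4, d: ⊤, e: ⊤, f: ⊤}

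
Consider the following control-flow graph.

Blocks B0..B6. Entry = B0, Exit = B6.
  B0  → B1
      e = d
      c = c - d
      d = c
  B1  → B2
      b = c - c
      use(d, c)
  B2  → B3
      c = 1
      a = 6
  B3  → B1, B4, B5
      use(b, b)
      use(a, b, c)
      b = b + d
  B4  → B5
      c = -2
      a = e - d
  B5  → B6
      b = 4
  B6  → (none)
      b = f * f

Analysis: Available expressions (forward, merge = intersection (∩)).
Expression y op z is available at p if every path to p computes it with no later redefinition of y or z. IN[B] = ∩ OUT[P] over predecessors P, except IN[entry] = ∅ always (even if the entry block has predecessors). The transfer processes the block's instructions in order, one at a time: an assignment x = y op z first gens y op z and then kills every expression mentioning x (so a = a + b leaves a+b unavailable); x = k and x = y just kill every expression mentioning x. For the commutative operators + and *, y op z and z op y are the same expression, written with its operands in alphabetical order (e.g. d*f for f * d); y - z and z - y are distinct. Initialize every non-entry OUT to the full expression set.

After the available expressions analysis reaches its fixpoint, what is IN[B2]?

Per-block solution:
  B0:   IN={}   OUT={}
  B1:   IN={}   OUT={c-c}
  B2:   IN={c-c}   OUT={}
  B3:   IN={}   OUT={}
  B4:   IN={}   OUT={e-d}
  B5:   IN={}   OUT={}
  B6:   IN={}   OUT={f*f}

Merge at B2: IN[B2] = OUT[B1] = {c-c}

Answer: {c-c}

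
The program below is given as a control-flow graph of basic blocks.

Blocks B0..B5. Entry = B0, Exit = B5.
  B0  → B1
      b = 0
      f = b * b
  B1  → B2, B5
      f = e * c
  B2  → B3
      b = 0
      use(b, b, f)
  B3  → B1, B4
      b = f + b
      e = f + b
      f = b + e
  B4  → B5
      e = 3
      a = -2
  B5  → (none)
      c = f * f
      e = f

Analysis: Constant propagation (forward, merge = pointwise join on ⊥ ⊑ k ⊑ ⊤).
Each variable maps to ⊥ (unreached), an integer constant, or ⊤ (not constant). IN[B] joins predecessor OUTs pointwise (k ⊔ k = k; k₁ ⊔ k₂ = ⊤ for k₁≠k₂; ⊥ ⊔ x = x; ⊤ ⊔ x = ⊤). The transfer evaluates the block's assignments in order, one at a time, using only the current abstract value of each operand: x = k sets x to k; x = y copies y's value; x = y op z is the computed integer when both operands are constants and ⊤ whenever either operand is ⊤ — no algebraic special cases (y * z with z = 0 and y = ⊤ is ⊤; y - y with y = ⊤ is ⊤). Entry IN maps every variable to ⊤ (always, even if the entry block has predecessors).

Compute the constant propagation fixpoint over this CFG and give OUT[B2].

Answer: {a: ⊤, b: 0, c: ⊤, d: ⊤, e: ⊤, f: ⊤}

Working:
Fixpoint table:
  B0: | IN=(all ⊤) | OUT={b:0, f:0; rest ⊤}
  B1: | IN=(all ⊤) | OUT=(all ⊤)
  B2: | IN=(all ⊤) | OUT={b:0; rest ⊤}
  B3: | IN={b:0; rest ⊤} | OUT=(all ⊤)
  B4: | IN=(all ⊤) | OUT={a:-2, e:3; rest ⊤}
  B5: | IN=(all ⊤) | OUT=(all ⊤)

Merge at B2: IN[B2] = OUT[B1] = {a: ⊤, b: ⊤, c: ⊤, d: ⊤, e: ⊤, f: ⊤}
Applying B2's transfer function to that IN value gives OUT[B2] (row B2 above).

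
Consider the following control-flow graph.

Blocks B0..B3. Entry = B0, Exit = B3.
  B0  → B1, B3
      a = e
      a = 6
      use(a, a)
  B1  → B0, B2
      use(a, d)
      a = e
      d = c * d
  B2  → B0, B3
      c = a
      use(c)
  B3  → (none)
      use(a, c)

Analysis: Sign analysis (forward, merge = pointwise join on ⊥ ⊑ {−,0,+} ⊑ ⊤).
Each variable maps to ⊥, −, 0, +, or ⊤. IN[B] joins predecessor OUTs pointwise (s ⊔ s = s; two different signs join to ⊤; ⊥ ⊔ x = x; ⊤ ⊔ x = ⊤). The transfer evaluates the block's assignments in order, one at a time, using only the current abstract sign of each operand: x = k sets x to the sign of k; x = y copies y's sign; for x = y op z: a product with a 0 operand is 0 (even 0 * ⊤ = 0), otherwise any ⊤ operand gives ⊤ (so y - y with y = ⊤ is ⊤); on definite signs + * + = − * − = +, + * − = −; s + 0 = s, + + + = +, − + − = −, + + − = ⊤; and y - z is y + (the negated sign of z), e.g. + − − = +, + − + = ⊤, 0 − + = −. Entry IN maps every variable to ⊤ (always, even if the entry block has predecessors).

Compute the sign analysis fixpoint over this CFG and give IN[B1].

Answer: {a: +, b: ⊤, c: ⊤, d: ⊤, e: ⊤, f: ⊤}

Trace:
Converged values:
  B0:   IN=(all ⊤)   OUT={a:+; rest ⊤}
  B1:   IN={a:+; rest ⊤}   OUT=(all ⊤)
  B2:   IN=(all ⊤)   OUT=(all ⊤)
  B3:   IN=(all ⊤)   OUT=(all ⊤)

Merge at B1: IN[B1] = OUT[B0] = {a: +, b: ⊤, c: ⊤, d: ⊤, e: ⊤, f: ⊤}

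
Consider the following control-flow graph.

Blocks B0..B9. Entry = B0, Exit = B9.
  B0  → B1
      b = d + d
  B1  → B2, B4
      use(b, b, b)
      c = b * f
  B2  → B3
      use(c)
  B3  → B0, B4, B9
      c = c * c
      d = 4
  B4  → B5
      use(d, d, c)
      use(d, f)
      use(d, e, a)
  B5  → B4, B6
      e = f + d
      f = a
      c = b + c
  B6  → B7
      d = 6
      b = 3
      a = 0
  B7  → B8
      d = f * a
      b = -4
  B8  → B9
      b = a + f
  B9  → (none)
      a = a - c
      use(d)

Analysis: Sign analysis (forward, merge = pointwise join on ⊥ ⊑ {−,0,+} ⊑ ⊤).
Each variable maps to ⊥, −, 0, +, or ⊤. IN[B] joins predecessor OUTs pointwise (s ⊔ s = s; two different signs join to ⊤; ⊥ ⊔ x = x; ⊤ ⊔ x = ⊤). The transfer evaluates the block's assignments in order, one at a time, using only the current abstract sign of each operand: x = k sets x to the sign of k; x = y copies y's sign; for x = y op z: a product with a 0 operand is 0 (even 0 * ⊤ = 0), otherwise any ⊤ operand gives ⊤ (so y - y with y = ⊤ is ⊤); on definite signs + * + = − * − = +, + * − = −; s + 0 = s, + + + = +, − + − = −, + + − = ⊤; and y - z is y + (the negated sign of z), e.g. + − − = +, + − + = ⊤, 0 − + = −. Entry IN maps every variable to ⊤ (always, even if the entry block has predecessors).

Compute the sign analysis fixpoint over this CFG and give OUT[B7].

Answer: {a: 0, b: -, c: ⊤, d: 0, e: ⊤, f: ⊤}

Trace:
Converged values:
  B0: | IN=(all ⊤) | OUT=(all ⊤)
  B1: | IN=(all ⊤) | OUT=(all ⊤)
  B2: | IN=(all ⊤) | OUT=(all ⊤)
  B3: | IN=(all ⊤) | OUT={d:+; rest ⊤}
  B4: | IN=(all ⊤) | OUT=(all ⊤)
  B5: | IN=(all ⊤) | OUT=(all ⊤)
  B6: | IN=(all ⊤) | OUT={a:0, b:+, d:+; rest ⊤}
  B7: | IN={a:0, b:+, d:+; rest ⊤} | OUT={a:0, b:-, d:0; rest ⊤}
  B8: | IN={a:0, b:-, d:0; rest ⊤} | OUT={a:0, d:0; rest ⊤}
  B9: | IN=(all ⊤) | OUT=(all ⊤)

Merge at B7: IN[B7] = OUT[B6] = {a: 0, b: +, c: ⊤, d: +, e: ⊤, f: ⊤}
Applying B7's transfer function to that IN value gives OUT[B7] (row B7 above).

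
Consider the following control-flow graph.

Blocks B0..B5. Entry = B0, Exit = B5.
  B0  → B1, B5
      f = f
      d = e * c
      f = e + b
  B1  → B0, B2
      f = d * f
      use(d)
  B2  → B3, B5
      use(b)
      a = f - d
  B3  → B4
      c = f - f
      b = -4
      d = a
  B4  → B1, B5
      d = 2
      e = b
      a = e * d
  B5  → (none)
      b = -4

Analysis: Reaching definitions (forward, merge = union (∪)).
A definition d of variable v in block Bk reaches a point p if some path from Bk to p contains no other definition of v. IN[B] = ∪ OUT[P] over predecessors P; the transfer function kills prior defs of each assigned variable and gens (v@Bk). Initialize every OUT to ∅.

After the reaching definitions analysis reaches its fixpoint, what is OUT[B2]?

Answer: {a@B2, b@B3, c@B3, d@B0, d@B4, e@B4, f@B1}

Derivation:
Converged values:
  B0: | IN={a@B4, b@B3, c@B3, d@B0, d@B4, e@B4, f@B1} | OUT={a@B4, b@B3, c@B3, d@B0, e@B4, f@B0}
  B1: | IN={a@B4, b@B3, c@B3, d@B0, d@B4, e@B4, f@B0, f@B1} | OUT={a@B4, b@B3, c@B3, d@B0, d@B4, e@B4, f@B1}
  B2: | IN={a@B4, b@B3, c@B3, d@B0, d@B4, e@B4, f@B1} | OUT={a@B2, b@B3, c@B3, d@B0, d@B4, e@B4, f@B1}
  B3: | IN={a@B2, b@B3, c@B3, d@B0, d@B4, e@B4, f@B1} | OUT={a@B2, b@B3, c@B3, d@B3, e@B4, f@B1}
  B4: | IN={a@B2, b@B3, c@B3, d@B3, e@B4, f@B1} | OUT={a@B4, b@B3, c@B3, d@B4, e@B4, f@B1}
  B5: | IN={a@B2, a@B4, b@B3, c@B3, d@B0, d@B4, e@B4, f@B0, f@B1} | OUT={a@B2, a@B4, b@B5, c@B3, d@B0, d@B4, e@B4, f@B0, f@B1}

Merge at B2: IN[B2] = OUT[B1] = {a@B4, b@B3, c@B3, d@B0, d@B4, e@B4, f@B1}
Applying B2's transfer function to that IN value gives OUT[B2] (row B2 above).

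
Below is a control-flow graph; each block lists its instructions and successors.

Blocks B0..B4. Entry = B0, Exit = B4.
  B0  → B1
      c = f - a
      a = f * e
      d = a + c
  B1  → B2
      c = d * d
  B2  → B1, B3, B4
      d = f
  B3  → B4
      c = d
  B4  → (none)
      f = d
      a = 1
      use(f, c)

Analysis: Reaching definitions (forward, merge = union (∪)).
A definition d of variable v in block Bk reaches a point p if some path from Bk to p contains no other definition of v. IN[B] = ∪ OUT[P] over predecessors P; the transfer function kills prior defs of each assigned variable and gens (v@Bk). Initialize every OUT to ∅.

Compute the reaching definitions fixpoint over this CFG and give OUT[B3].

Converged values:
  B0: | IN={} | OUT={a@B0, c@B0, d@B0}
  B1: | IN={a@B0, c@B0, c@B1, d@B0, d@B2} | OUT={a@B0, c@B1, d@B0, d@B2}
  B2: | IN={a@B0, c@B1, d@B0, d@B2} | OUT={a@B0, c@B1, d@B2}
  B3: | IN={a@B0, c@B1, d@B2} | OUT={a@B0, c@B3, d@B2}
  B4: | IN={a@B0, c@B1, c@B3, d@B2} | OUT={a@B4, c@B1, c@B3, d@B2, f@B4}

Merge at B3: IN[B3] = OUT[B2] = {a@B0, c@B1, d@B2}
Applying B3's transfer function to that IN value gives OUT[B3] (row B3 above).

Answer: {a@B0, c@B3, d@B2}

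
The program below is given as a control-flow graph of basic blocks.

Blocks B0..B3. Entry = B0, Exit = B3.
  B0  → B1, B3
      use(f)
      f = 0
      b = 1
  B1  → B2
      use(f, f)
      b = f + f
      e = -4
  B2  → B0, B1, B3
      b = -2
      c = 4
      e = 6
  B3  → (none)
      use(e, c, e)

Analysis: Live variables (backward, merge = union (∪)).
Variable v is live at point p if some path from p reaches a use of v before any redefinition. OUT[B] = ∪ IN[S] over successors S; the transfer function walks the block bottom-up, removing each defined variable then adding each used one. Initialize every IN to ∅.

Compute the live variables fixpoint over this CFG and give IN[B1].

Converged values:
  B0: | IN={c, e, f} | OUT={c, e, f}
  B1: | IN={f} | OUT={f}
  B2: | IN={f} | OUT={c, e, f}
  B3: | IN={c, e} | OUT={}

Merge at B1: OUT[B1] = IN[B2] = {f}
Applying B1's transfer function to that OUT value gives IN[B1] (row B1 above).

Answer: {f}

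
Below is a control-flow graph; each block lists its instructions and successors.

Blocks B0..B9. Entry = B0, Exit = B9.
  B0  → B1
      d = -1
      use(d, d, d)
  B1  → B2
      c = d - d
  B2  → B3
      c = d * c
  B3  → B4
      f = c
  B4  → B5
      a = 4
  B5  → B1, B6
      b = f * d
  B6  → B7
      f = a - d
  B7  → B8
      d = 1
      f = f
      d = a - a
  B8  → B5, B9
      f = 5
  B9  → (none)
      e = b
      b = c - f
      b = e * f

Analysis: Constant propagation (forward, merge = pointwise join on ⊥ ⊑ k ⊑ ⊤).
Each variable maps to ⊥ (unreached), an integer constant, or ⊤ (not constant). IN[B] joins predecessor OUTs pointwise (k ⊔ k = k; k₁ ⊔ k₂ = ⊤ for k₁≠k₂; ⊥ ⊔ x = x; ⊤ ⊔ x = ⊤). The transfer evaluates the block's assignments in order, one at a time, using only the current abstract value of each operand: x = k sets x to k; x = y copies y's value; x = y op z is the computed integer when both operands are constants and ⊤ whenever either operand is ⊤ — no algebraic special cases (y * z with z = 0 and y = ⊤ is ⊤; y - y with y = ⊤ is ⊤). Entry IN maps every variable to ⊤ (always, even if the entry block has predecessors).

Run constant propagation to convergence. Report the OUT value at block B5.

Per-block solution:
  B0:   IN=(all ⊤)   OUT={d:-1; rest ⊤}
  B1:   IN=(all ⊤)   OUT=(all ⊤)
  B2:   IN=(all ⊤)   OUT=(all ⊤)
  B3:   IN=(all ⊤)   OUT=(all ⊤)
  B4:   IN=(all ⊤)   OUT={a:4; rest ⊤}
  B5:   IN={a:4; rest ⊤}   OUT={a:4; rest ⊤}
  B6:   IN={a:4; rest ⊤}   OUT={a:4; rest ⊤}
  B7:   IN={a:4; rest ⊤}   OUT={a:4, d:0; rest ⊤}
  B8:   IN={a:4, d:0; rest ⊤}   OUT={a:4, d:0, f:5; rest ⊤}
  B9:   IN={a:4, d:0, f:5; rest ⊤}   OUT={a:4, d:0, f:5; rest ⊤}

Merge at B5: IN[B5] = OUT[B4] ⊔ OUT[B8] = {a: 4, b: ⊤, c: ⊤, d: ⊤, e: ⊤, f: ⊤}
Applying B5's transfer function to that IN value gives OUT[B5] (row B5 above).

Answer: {a: 4, b: ⊤, c: ⊤, d: ⊤, e: ⊤, f: ⊤}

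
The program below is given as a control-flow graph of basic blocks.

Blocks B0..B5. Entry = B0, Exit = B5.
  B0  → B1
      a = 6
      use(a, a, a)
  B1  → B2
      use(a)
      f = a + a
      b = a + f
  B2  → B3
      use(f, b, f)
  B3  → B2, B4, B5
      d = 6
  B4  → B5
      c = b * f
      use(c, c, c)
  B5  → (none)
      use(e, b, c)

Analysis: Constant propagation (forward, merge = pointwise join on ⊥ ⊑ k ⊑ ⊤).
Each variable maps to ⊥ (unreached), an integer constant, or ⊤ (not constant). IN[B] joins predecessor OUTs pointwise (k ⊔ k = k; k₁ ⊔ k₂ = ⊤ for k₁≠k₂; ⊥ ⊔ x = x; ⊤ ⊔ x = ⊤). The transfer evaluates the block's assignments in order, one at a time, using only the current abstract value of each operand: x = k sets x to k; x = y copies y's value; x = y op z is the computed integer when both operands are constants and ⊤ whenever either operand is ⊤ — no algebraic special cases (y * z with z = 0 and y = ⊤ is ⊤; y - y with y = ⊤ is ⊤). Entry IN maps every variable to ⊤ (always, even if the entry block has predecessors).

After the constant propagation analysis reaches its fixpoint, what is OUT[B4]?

Answer: {a: 6, b: 18, c: 216, d: 6, e: ⊤, f: 12}

Derivation:
Fixpoint table:
  B0: | IN=(all ⊤) | OUT={a:6; rest ⊤}
  B1: | IN={a:6; rest ⊤} | OUT={a:6, b:18, f:12; rest ⊤}
  B2: | IN={a:6, b:18, f:12; rest ⊤} | OUT={a:6, b:18, f:12; rest ⊤}
  B3: | IN={a:6, b:18, f:12; rest ⊤} | OUT={a:6, b:18, d:6, f:12; rest ⊤}
  B4: | IN={a:6, b:18, d:6, f:12; rest ⊤} | OUT={a:6, b:18, c:216, d:6, f:12; rest ⊤}
  B5: | IN={a:6, b:18, d:6, f:12; rest ⊤} | OUT={a:6, b:18, d:6, f:12; rest ⊤}

Merge at B4: IN[B4] = OUT[B3] = {a: 6, b: 18, c: ⊤, d: 6, e: ⊤, f: 12}
Applying B4's transfer function to that IN value gives OUT[B4] (row B4 above).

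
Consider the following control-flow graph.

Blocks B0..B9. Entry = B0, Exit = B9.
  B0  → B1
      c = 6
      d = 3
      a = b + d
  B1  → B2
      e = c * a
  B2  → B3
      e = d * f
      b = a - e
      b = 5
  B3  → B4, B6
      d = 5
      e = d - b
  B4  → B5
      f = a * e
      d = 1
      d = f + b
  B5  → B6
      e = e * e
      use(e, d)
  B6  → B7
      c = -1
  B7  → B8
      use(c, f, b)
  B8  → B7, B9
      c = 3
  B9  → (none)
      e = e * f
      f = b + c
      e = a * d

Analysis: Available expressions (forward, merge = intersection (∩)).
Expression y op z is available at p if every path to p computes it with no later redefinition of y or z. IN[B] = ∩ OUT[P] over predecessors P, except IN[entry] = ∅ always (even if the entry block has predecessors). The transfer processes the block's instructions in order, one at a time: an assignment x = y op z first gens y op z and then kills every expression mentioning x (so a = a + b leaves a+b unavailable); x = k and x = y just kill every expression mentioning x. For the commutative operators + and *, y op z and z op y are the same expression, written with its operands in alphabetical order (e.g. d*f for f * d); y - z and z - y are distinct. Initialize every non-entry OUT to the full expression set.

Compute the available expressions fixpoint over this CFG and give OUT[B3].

Fixpoint table:
  B0:   IN={}   OUT={b+d}
  B1:   IN={b+d}   OUT={a*c, b+d}
  B2:   IN={a*c, b+d}   OUT={a*c, a-e, d*f}
  B3:   IN={a*c, a-e, d*f}   OUT={a*c, d-b}
  B4:   IN={a*c, d-b}   OUT={a*c, a*e, b+f}
  B5:   IN={a*c, a*e, b+f}   OUT={a*c, b+f}
  B6:   IN={a*c}   OUT={}
  B7:   IN={}   OUT={}
  B8:   IN={}   OUT={}
  B9:   IN={}   OUT={a*d, b+c}

Merge at B3: IN[B3] = OUT[B2] = {a*c, a-e, d*f}
Applying B3's transfer function to that IN value gives OUT[B3] (row B3 above).

Answer: {a*c, d-b}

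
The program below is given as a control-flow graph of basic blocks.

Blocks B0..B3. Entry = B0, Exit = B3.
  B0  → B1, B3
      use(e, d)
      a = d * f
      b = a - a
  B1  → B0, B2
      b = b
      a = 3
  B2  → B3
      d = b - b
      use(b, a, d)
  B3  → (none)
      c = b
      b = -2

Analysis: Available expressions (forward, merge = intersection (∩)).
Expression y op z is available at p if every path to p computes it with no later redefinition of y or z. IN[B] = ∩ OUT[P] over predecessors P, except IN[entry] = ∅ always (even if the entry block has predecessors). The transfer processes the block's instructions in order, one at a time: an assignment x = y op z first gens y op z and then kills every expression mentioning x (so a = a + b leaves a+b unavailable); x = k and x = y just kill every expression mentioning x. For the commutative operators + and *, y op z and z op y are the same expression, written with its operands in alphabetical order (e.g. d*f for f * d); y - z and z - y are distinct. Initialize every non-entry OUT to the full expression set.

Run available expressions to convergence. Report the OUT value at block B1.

Answer: {d*f}

Working:
Fixpoint table:
  B0: | IN={} | OUT={a-a, d*f}
  B1: | IN={a-a, d*f} | OUT={d*f}
  B2: | IN={d*f} | OUT={b-b}
  B3: | IN={} | OUT={}

Merge at B1: IN[B1] = OUT[B0] = {a-a, d*f}
Applying B1's transfer function to that IN value gives OUT[B1] (row B1 above).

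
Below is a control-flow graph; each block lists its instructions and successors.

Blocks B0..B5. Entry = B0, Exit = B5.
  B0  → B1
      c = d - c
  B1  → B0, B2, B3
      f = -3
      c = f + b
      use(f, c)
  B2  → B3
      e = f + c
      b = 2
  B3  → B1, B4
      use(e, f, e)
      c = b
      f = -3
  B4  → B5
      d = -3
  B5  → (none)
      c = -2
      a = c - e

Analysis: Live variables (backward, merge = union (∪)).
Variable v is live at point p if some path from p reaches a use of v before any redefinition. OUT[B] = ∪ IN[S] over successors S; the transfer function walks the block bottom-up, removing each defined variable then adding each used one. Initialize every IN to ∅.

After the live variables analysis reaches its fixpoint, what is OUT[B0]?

Answer: {b, d, e}

Derivation:
Per-block solution:
  B0:   IN={b, c, d, e}   OUT={b, d, e}
  B1:   IN={b, d, e}   OUT={b, c, d, e, f}
  B2:   IN={c, d, f}   OUT={b, d, e, f}
  B3:   IN={b, d, e, f}   OUT={b, d, e}
  B4:   IN={e}   OUT={e}
  B5:   IN={e}   OUT={}

Merge at B0: OUT[B0] = IN[B1] = {b, d, e}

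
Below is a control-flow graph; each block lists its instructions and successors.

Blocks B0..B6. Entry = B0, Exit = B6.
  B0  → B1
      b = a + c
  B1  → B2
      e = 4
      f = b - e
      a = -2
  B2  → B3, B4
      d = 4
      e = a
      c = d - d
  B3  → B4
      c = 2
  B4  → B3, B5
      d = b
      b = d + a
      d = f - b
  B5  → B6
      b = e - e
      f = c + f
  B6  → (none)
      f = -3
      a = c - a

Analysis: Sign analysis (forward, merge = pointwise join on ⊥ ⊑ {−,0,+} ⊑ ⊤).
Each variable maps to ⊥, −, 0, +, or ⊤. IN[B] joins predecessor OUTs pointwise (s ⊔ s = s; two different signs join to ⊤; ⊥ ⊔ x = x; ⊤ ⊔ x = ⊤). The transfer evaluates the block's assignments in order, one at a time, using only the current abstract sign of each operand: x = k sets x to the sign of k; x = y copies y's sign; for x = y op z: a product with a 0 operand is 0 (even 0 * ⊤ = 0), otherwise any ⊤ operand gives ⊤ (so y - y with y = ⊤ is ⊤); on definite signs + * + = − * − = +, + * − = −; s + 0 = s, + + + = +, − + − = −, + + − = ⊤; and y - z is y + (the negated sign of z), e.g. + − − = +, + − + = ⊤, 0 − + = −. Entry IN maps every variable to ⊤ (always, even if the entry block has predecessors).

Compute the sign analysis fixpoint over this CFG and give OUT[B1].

Per-block solution:
  B0: | IN=(all ⊤) | OUT=(all ⊤)
  B1: | IN=(all ⊤) | OUT={a:-, e:+; rest ⊤}
  B2: | IN={a:-, e:+; rest ⊤} | OUT={a:-, d:+, e:-; rest ⊤}
  B3: | IN={a:-, e:-; rest ⊤} | OUT={a:-, c:+, e:-; rest ⊤}
  B4: | IN={a:-, e:-; rest ⊤} | OUT={a:-, e:-; rest ⊤}
  B5: | IN={a:-, e:-; rest ⊤} | OUT={a:-, e:-; rest ⊤}
  B6: | IN={a:-, e:-; rest ⊤} | OUT={e:-, f:-; rest ⊤}

Merge at B1: IN[B1] = OUT[B0] = {a: ⊤, b: ⊤, c: ⊤, d: ⊤, e: ⊤, f: ⊤}
Applying B1's transfer function to that IN value gives OUT[B1] (row B1 above).

Answer: {a: -, b: ⊤, c: ⊤, d: ⊤, e: +, f: ⊤}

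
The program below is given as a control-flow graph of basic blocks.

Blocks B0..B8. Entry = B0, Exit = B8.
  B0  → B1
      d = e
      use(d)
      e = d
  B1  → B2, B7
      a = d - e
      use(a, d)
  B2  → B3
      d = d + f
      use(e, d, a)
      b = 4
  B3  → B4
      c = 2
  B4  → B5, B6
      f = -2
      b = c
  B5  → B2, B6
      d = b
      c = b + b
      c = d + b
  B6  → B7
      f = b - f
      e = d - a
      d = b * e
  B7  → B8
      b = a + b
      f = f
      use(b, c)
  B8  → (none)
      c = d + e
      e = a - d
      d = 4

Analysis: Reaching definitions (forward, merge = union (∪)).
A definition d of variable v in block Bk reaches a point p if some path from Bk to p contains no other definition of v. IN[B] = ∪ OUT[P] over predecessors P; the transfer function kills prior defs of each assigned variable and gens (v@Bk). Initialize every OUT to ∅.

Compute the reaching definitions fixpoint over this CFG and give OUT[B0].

Answer: {d@B0, e@B0}

Trace:
Converged values:
  B0:   IN={}   OUT={d@B0, e@B0}
  B1:   IN={d@B0, e@B0}   OUT={a@B1, d@B0, e@B0}
  B2:   IN={a@B1, b@B4, c@B5, d@B0, d@B5, e@B0, f@B4}   OUT={a@B1, b@B2, c@B5, d@B2, e@B0, f@B4}
  B3:   IN={a@B1, b@B2, c@B5, d@B2, e@B0, f@B4}   OUT={a@B1, b@B2, c@B3, d@B2, e@B0, f@B4}
  B4:   IN={a@B1, b@B2, c@B3, d@B2, e@B0, f@B4}   OUT={a@B1, b@B4, c@B3, d@B2, e@B0, f@B4}
  B5:   IN={a@B1, b@B4, c@B3, d@B2, e@B0, f@B4}   OUT={a@B1, b@B4, c@B5, d@B5, e@B0, f@B4}
  B6:   IN={a@B1, b@B4, c@B3, c@B5, d@B2, d@B5, e@B0, f@B4}   OUT={a@B1, b@B4, c@B3, c@B5, d@B6, e@B6, f@B6}
  B7:   IN={a@B1, b@B4, c@B3, c@B5, d@B0, d@B6, e@B0, e@B6, f@B6}   OUT={a@B1, b@B7, c@B3, c@B5, d@B0, d@B6, e@B0, e@B6, f@B7}
  B8:   IN={a@B1, b@B7, c@B3, c@B5, d@B0, d@B6, e@B0, e@B6, f@B7}   OUT={a@B1, b@B7, c@B8, d@B8, e@B8, f@B7}

B0 is the boundary node: IN[B0] = {}
Applying B0's transfer function to that IN value gives OUT[B0] (row B0 above).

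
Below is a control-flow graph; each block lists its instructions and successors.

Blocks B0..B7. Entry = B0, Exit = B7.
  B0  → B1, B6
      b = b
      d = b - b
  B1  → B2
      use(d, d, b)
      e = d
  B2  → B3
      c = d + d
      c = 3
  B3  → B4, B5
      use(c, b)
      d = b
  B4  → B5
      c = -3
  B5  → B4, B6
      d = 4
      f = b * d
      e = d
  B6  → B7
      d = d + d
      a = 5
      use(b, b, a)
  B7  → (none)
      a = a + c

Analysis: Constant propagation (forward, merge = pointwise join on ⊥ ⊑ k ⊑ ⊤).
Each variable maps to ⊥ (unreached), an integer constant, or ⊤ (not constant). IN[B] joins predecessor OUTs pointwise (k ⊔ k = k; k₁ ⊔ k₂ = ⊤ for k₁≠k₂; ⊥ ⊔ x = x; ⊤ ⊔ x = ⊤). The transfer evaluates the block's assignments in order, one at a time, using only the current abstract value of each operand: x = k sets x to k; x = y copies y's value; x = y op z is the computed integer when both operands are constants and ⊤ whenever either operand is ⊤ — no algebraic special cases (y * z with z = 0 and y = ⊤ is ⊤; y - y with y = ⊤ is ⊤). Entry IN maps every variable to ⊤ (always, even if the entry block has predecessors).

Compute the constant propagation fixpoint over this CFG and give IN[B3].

Answer: {a: ⊤, b: ⊤, c: 3, d: ⊤, e: ⊤, f: ⊤}

Working:
Per-block solution:
  B0: | IN=(all ⊤) | OUT=(all ⊤)
  B1: | IN=(all ⊤) | OUT=(all ⊤)
  B2: | IN=(all ⊤) | OUT={c:3; rest ⊤}
  B3: | IN={c:3; rest ⊤} | OUT={c:3; rest ⊤}
  B4: | IN=(all ⊤) | OUT={c:-3; rest ⊤}
  B5: | IN=(all ⊤) | OUT={d:4, e:4; rest ⊤}
  B6: | IN=(all ⊤) | OUT={a:5; rest ⊤}
  B7: | IN={a:5; rest ⊤} | OUT=(all ⊤)

Merge at B3: IN[B3] = OUT[B2] = {a: ⊤, b: ⊤, c: 3, d: ⊤, e: ⊤, f: ⊤}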